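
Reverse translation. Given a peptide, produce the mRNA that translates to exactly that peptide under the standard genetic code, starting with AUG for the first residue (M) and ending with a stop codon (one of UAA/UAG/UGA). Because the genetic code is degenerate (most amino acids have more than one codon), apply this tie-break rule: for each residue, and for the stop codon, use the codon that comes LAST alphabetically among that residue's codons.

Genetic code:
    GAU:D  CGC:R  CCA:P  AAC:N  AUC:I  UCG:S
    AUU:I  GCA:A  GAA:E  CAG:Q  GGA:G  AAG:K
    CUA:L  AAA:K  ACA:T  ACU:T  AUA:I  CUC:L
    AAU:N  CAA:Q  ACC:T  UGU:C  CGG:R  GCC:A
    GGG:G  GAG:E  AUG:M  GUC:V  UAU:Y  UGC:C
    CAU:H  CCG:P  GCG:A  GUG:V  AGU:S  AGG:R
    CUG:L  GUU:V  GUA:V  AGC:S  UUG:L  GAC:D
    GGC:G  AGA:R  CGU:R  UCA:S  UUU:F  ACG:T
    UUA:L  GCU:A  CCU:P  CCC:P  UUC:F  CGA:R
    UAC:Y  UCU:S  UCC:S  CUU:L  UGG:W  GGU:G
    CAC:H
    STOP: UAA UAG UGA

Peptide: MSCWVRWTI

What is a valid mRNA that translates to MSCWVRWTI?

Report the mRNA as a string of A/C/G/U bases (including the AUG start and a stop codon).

Answer: mRNA: AUGUCUUGUUGGGUUCGUUGGACUAUUUGA

Derivation:
residue 1: M -> AUG (start codon)
residue 2: S codons sorted = AGC,AGU,UCA,UCC,UCG,UCU -> pick last = UCU
residue 3: C codons sorted = UGC,UGU -> pick last = UGU
residue 4: W -> UGG (only codon)
residue 5: V codons sorted = GUA,GUC,GUG,GUU -> pick last = GUU
residue 6: R codons sorted = AGA,AGG,CGA,CGC,CGG,CGU -> pick last = CGU
residue 7: W -> UGG (only codon)
residue 8: T codons sorted = ACA,ACC,ACG,ACU -> pick last = ACU
residue 9: I codons sorted = AUA,AUC,AUU -> pick last = AUU
terminator: stop codons sorted = UAA,UAG,UGA -> pick last = UGA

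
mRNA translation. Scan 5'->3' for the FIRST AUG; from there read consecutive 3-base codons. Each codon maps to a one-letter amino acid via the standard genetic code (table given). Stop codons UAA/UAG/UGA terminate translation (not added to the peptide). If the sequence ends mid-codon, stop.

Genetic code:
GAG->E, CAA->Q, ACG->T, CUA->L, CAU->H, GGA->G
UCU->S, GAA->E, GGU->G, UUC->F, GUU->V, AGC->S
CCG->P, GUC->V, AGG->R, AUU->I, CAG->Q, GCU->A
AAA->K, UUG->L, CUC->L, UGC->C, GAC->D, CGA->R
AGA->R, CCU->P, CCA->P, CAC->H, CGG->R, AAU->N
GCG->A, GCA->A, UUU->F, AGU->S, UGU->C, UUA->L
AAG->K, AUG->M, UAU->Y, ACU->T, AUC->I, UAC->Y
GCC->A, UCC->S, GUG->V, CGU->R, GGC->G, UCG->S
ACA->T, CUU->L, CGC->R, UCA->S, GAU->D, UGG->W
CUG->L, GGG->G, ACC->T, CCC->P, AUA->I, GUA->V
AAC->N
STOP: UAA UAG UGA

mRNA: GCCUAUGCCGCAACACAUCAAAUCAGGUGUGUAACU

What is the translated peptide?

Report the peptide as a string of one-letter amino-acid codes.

start AUG at pos 4
pos 4: AUG -> M; peptide=M
pos 7: CCG -> P; peptide=MP
pos 10: CAA -> Q; peptide=MPQ
pos 13: CAC -> H; peptide=MPQH
pos 16: AUC -> I; peptide=MPQHI
pos 19: AAA -> K; peptide=MPQHIK
pos 22: UCA -> S; peptide=MPQHIKS
pos 25: GGU -> G; peptide=MPQHIKSG
pos 28: GUG -> V; peptide=MPQHIKSGV
pos 31: UAA -> STOP

Answer: MPQHIKSGV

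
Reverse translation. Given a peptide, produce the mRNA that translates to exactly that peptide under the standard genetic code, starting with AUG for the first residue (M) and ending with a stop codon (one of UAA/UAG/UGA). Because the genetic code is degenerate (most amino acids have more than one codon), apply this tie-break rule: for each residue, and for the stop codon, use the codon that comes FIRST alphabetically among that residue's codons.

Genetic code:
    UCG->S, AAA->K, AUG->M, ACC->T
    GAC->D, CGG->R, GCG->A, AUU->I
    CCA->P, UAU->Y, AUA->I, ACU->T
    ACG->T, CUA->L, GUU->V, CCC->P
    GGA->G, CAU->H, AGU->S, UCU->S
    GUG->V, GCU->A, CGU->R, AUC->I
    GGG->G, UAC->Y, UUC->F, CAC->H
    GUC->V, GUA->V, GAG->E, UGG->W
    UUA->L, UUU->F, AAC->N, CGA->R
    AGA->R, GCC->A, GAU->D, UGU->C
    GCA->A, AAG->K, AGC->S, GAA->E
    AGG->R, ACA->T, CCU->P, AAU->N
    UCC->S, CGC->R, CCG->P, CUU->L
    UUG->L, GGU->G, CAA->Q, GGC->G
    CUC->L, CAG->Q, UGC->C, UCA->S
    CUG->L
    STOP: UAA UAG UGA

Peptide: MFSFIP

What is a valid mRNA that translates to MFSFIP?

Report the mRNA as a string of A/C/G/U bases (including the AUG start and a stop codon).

Answer: mRNA: AUGUUCAGCUUCAUACCAUAA

Derivation:
residue 1: M -> AUG (start codon)
residue 2: F codons sorted = UUC,UUU -> pick first = UUC
residue 3: S codons sorted = AGC,AGU,UCA,UCC,UCG,UCU -> pick first = AGC
residue 4: F codons sorted = UUC,UUU -> pick first = UUC
residue 5: I codons sorted = AUA,AUC,AUU -> pick first = AUA
residue 6: P codons sorted = CCA,CCC,CCG,CCU -> pick first = CCA
terminator: stop codons sorted = UAA,UAG,UGA -> pick first = UAA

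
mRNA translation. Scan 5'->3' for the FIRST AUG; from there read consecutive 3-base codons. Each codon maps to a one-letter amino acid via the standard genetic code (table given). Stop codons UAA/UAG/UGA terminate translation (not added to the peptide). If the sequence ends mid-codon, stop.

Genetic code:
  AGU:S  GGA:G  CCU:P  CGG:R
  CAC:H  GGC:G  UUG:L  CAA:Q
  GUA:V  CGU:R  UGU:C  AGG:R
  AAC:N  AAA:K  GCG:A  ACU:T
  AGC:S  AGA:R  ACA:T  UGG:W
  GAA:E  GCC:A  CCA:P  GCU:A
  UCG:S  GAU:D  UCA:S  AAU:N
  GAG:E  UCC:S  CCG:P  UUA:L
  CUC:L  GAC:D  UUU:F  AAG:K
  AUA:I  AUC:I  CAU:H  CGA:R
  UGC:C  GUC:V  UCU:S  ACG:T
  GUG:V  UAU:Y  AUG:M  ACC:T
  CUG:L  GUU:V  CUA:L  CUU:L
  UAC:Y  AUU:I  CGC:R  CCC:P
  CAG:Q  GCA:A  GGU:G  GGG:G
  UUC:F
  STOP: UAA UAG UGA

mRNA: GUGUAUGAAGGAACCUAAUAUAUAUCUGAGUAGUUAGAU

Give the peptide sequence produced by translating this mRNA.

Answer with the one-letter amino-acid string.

Answer: MKEPNIYLSS

Derivation:
start AUG at pos 4
pos 4: AUG -> M; peptide=M
pos 7: AAG -> K; peptide=MK
pos 10: GAA -> E; peptide=MKE
pos 13: CCU -> P; peptide=MKEP
pos 16: AAU -> N; peptide=MKEPN
pos 19: AUA -> I; peptide=MKEPNI
pos 22: UAU -> Y; peptide=MKEPNIY
pos 25: CUG -> L; peptide=MKEPNIYL
pos 28: AGU -> S; peptide=MKEPNIYLS
pos 31: AGU -> S; peptide=MKEPNIYLSS
pos 34: UAG -> STOP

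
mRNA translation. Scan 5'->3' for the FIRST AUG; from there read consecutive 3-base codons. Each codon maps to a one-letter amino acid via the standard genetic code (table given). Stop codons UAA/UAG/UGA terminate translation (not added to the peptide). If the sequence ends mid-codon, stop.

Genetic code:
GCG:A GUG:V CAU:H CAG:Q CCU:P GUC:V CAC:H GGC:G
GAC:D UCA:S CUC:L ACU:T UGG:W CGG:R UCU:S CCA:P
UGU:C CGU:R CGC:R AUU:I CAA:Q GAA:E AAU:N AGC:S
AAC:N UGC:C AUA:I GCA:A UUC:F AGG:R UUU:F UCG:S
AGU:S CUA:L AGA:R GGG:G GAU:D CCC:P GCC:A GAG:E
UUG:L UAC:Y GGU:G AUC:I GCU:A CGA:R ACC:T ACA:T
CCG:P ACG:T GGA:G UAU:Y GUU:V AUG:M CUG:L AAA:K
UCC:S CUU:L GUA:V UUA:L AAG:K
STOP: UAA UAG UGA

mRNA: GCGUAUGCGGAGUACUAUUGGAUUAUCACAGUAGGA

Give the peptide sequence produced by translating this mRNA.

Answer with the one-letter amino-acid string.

Answer: MRSTIGLSQ

Derivation:
start AUG at pos 4
pos 4: AUG -> M; peptide=M
pos 7: CGG -> R; peptide=MR
pos 10: AGU -> S; peptide=MRS
pos 13: ACU -> T; peptide=MRST
pos 16: AUU -> I; peptide=MRSTI
pos 19: GGA -> G; peptide=MRSTIG
pos 22: UUA -> L; peptide=MRSTIGL
pos 25: UCA -> S; peptide=MRSTIGLS
pos 28: CAG -> Q; peptide=MRSTIGLSQ
pos 31: UAG -> STOP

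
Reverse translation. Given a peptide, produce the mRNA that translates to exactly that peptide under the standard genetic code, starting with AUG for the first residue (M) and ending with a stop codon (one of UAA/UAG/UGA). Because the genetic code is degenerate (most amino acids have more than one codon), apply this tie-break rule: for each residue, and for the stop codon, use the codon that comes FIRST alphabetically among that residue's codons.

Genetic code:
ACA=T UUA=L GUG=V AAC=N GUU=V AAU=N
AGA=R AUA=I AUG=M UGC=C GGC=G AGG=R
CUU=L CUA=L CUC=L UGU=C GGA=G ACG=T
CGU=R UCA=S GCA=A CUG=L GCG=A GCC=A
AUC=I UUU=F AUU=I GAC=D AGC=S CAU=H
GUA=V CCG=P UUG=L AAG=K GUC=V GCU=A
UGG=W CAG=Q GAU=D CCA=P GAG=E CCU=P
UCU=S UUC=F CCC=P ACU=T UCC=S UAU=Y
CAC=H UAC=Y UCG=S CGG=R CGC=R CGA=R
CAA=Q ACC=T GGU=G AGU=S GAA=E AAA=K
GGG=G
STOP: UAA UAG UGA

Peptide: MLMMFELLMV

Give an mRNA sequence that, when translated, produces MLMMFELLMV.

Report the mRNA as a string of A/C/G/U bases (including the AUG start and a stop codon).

Answer: mRNA: AUGCUAAUGAUGUUCGAACUACUAAUGGUAUAA

Derivation:
residue 1: M -> AUG (start codon)
residue 2: L codons sorted = CUA,CUC,CUG,CUU,UUA,UUG -> pick first = CUA
residue 3: M -> AUG (only codon)
residue 4: M -> AUG (only codon)
residue 5: F codons sorted = UUC,UUU -> pick first = UUC
residue 6: E codons sorted = GAA,GAG -> pick first = GAA
residue 7: L codons sorted = CUA,CUC,CUG,CUU,UUA,UUG -> pick first = CUA
residue 8: L codons sorted = CUA,CUC,CUG,CUU,UUA,UUG -> pick first = CUA
residue 9: M -> AUG (only codon)
residue 10: V codons sorted = GUA,GUC,GUG,GUU -> pick first = GUA
terminator: stop codons sorted = UAA,UAG,UGA -> pick first = UAA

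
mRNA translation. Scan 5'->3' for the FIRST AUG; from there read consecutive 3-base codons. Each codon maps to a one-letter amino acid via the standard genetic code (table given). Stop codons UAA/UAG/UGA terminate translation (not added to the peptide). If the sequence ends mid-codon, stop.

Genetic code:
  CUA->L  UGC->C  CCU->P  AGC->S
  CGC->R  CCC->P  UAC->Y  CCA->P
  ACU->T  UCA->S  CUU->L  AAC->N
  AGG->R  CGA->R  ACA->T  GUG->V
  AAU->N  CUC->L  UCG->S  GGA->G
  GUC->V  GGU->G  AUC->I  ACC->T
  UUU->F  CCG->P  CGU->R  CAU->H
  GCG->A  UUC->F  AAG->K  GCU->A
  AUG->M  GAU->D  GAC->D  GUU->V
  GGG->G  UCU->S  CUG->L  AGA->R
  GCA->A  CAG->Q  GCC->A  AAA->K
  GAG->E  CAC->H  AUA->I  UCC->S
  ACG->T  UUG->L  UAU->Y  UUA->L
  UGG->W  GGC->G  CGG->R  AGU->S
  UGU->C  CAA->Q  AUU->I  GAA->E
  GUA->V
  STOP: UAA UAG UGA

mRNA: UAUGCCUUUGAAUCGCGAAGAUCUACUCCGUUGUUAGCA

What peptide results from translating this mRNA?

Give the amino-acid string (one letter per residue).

start AUG at pos 1
pos 1: AUG -> M; peptide=M
pos 4: CCU -> P; peptide=MP
pos 7: UUG -> L; peptide=MPL
pos 10: AAU -> N; peptide=MPLN
pos 13: CGC -> R; peptide=MPLNR
pos 16: GAA -> E; peptide=MPLNRE
pos 19: GAU -> D; peptide=MPLNRED
pos 22: CUA -> L; peptide=MPLNREDL
pos 25: CUC -> L; peptide=MPLNREDLL
pos 28: CGU -> R; peptide=MPLNREDLLR
pos 31: UGU -> C; peptide=MPLNREDLLRC
pos 34: UAG -> STOP

Answer: MPLNREDLLRC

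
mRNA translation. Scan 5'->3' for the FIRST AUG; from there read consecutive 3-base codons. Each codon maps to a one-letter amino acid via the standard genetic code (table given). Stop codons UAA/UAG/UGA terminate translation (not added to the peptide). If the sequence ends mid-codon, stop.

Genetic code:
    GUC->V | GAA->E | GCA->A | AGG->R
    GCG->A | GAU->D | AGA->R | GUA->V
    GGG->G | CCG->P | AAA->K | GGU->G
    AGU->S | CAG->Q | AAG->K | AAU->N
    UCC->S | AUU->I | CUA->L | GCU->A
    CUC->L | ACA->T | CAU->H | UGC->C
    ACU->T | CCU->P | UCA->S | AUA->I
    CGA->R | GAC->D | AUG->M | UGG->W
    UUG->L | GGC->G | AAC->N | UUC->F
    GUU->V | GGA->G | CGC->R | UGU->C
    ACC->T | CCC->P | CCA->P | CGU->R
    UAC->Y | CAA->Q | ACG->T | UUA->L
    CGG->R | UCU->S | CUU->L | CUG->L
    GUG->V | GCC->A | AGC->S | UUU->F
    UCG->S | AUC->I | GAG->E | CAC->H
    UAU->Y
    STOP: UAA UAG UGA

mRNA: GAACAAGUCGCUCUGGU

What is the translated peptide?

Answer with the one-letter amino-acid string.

no AUG start codon found

Answer: (empty: no AUG start codon)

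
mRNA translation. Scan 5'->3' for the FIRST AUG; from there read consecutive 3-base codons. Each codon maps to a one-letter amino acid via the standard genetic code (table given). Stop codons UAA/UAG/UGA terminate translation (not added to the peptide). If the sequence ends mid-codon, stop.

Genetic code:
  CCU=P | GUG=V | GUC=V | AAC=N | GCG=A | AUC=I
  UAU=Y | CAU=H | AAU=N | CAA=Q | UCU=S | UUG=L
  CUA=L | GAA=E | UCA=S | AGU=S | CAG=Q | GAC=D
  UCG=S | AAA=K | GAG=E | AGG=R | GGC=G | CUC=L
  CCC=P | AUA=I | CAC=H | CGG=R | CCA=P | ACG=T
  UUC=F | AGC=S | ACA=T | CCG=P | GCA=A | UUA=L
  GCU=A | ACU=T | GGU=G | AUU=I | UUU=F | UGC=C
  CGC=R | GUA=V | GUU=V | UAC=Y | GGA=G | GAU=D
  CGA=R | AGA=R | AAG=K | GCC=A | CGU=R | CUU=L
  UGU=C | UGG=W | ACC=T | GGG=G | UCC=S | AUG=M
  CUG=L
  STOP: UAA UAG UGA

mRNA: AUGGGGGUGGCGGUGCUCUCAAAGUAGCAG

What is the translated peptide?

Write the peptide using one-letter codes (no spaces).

Answer: MGVAVLSK

Derivation:
start AUG at pos 0
pos 0: AUG -> M; peptide=M
pos 3: GGG -> G; peptide=MG
pos 6: GUG -> V; peptide=MGV
pos 9: GCG -> A; peptide=MGVA
pos 12: GUG -> V; peptide=MGVAV
pos 15: CUC -> L; peptide=MGVAVL
pos 18: UCA -> S; peptide=MGVAVLS
pos 21: AAG -> K; peptide=MGVAVLSK
pos 24: UAG -> STOP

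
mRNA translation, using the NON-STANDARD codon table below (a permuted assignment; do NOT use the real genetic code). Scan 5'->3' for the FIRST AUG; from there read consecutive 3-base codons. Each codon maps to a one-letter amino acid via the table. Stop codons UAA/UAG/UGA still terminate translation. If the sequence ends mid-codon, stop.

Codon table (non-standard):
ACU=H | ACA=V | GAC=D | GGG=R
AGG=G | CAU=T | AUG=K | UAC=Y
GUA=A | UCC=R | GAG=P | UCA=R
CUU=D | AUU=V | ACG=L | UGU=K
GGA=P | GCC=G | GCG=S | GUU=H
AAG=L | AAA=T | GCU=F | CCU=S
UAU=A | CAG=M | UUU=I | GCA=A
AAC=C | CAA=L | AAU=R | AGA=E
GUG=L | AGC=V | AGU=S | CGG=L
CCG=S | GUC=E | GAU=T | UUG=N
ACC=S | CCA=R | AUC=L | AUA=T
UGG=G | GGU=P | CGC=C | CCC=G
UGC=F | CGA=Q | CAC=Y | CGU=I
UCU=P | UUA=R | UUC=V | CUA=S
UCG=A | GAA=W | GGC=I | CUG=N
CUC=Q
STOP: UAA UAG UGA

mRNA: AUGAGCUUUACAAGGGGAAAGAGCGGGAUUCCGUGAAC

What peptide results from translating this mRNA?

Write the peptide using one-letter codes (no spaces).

Answer: KVIVGPLVRVS

Derivation:
start AUG at pos 0
pos 0: AUG -> K; peptide=K
pos 3: AGC -> V; peptide=KV
pos 6: UUU -> I; peptide=KVI
pos 9: ACA -> V; peptide=KVIV
pos 12: AGG -> G; peptide=KVIVG
pos 15: GGA -> P; peptide=KVIVGP
pos 18: AAG -> L; peptide=KVIVGPL
pos 21: AGC -> V; peptide=KVIVGPLV
pos 24: GGG -> R; peptide=KVIVGPLVR
pos 27: AUU -> V; peptide=KVIVGPLVRV
pos 30: CCG -> S; peptide=KVIVGPLVRVS
pos 33: UGA -> STOP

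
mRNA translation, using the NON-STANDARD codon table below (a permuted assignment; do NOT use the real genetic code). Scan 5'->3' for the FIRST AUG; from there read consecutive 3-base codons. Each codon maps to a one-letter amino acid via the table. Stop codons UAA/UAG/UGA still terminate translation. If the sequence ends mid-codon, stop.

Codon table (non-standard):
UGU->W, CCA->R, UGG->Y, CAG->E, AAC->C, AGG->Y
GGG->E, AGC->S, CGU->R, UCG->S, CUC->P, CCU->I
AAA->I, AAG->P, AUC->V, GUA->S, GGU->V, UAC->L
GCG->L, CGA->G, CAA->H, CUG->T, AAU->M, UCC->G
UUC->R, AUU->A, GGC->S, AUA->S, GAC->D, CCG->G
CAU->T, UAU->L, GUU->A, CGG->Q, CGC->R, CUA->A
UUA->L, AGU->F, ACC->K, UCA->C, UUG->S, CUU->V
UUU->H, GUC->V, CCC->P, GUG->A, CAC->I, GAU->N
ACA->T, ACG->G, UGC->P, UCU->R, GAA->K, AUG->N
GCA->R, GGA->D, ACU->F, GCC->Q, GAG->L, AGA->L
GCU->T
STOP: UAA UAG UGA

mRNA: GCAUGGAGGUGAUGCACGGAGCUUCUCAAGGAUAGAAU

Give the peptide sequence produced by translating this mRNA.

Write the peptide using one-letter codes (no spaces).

Answer: NLANIDTRHD

Derivation:
start AUG at pos 2
pos 2: AUG -> N; peptide=N
pos 5: GAG -> L; peptide=NL
pos 8: GUG -> A; peptide=NLA
pos 11: AUG -> N; peptide=NLAN
pos 14: CAC -> I; peptide=NLANI
pos 17: GGA -> D; peptide=NLANID
pos 20: GCU -> T; peptide=NLANIDT
pos 23: UCU -> R; peptide=NLANIDTR
pos 26: CAA -> H; peptide=NLANIDTRH
pos 29: GGA -> D; peptide=NLANIDTRHD
pos 32: UAG -> STOP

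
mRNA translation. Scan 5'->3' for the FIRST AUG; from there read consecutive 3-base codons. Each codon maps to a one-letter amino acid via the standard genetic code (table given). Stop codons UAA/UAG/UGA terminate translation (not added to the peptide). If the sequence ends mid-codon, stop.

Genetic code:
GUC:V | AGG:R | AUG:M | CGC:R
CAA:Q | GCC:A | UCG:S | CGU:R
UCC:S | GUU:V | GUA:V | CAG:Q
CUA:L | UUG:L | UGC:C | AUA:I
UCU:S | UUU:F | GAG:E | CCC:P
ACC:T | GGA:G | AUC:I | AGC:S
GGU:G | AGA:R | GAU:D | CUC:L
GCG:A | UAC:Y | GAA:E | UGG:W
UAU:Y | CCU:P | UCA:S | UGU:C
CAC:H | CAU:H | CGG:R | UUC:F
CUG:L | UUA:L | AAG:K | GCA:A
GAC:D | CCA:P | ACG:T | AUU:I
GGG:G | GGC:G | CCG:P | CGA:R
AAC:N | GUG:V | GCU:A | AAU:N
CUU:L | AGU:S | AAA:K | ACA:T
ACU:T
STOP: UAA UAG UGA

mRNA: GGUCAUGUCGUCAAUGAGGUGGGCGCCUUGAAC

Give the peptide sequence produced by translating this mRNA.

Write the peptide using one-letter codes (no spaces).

Answer: MSSMRWAP

Derivation:
start AUG at pos 4
pos 4: AUG -> M; peptide=M
pos 7: UCG -> S; peptide=MS
pos 10: UCA -> S; peptide=MSS
pos 13: AUG -> M; peptide=MSSM
pos 16: AGG -> R; peptide=MSSMR
pos 19: UGG -> W; peptide=MSSMRW
pos 22: GCG -> A; peptide=MSSMRWA
pos 25: CCU -> P; peptide=MSSMRWAP
pos 28: UGA -> STOP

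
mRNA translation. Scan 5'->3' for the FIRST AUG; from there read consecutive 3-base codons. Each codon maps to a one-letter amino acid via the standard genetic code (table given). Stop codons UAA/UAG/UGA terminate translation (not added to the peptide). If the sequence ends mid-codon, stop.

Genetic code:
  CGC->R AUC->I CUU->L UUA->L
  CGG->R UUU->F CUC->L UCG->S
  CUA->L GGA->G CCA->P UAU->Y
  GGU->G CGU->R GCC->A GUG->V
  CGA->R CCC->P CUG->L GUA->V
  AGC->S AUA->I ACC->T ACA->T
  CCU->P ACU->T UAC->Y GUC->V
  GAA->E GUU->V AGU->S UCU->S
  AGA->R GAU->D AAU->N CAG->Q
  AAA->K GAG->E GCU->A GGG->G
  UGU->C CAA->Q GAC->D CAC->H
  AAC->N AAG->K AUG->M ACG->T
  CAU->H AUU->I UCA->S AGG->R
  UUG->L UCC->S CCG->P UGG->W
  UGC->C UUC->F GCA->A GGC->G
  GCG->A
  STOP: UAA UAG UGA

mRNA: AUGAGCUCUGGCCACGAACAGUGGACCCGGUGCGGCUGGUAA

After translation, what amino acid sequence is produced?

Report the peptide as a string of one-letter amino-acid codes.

start AUG at pos 0
pos 0: AUG -> M; peptide=M
pos 3: AGC -> S; peptide=MS
pos 6: UCU -> S; peptide=MSS
pos 9: GGC -> G; peptide=MSSG
pos 12: CAC -> H; peptide=MSSGH
pos 15: GAA -> E; peptide=MSSGHE
pos 18: CAG -> Q; peptide=MSSGHEQ
pos 21: UGG -> W; peptide=MSSGHEQW
pos 24: ACC -> T; peptide=MSSGHEQWT
pos 27: CGG -> R; peptide=MSSGHEQWTR
pos 30: UGC -> C; peptide=MSSGHEQWTRC
pos 33: GGC -> G; peptide=MSSGHEQWTRCG
pos 36: UGG -> W; peptide=MSSGHEQWTRCGW
pos 39: UAA -> STOP

Answer: MSSGHEQWTRCGW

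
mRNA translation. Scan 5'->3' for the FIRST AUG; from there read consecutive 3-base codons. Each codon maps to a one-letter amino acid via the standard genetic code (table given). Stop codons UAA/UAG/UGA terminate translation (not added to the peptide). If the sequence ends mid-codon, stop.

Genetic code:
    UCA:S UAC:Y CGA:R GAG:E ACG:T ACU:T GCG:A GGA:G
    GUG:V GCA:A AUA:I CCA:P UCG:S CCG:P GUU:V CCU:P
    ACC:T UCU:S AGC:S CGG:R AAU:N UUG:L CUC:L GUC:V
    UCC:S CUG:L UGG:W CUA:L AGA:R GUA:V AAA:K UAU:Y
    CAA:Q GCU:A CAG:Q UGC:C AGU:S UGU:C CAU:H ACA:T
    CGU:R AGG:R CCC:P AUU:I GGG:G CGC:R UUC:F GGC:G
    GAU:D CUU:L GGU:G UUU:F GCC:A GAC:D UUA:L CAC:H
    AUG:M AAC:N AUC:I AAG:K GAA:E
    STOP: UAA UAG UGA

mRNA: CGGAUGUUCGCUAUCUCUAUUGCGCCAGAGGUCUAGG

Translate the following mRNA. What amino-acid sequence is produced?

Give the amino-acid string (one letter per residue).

Answer: MFAISIAPEV

Derivation:
start AUG at pos 3
pos 3: AUG -> M; peptide=M
pos 6: UUC -> F; peptide=MF
pos 9: GCU -> A; peptide=MFA
pos 12: AUC -> I; peptide=MFAI
pos 15: UCU -> S; peptide=MFAIS
pos 18: AUU -> I; peptide=MFAISI
pos 21: GCG -> A; peptide=MFAISIA
pos 24: CCA -> P; peptide=MFAISIAP
pos 27: GAG -> E; peptide=MFAISIAPE
pos 30: GUC -> V; peptide=MFAISIAPEV
pos 33: UAG -> STOP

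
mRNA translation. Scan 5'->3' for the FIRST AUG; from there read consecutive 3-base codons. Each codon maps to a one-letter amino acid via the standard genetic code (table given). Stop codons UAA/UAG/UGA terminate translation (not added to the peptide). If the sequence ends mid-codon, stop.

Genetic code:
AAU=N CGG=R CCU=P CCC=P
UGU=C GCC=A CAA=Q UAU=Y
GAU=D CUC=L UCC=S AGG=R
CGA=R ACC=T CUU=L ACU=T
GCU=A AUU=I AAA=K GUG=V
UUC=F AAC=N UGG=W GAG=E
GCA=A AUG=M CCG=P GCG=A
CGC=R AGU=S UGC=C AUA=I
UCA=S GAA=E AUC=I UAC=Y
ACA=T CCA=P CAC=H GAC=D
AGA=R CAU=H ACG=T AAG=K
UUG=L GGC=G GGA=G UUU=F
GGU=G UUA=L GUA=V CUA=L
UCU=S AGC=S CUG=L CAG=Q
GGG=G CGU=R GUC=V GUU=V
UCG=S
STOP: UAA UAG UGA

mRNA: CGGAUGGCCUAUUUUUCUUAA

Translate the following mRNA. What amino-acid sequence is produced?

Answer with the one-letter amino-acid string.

Answer: MAYFS

Derivation:
start AUG at pos 3
pos 3: AUG -> M; peptide=M
pos 6: GCC -> A; peptide=MA
pos 9: UAU -> Y; peptide=MAY
pos 12: UUU -> F; peptide=MAYF
pos 15: UCU -> S; peptide=MAYFS
pos 18: UAA -> STOP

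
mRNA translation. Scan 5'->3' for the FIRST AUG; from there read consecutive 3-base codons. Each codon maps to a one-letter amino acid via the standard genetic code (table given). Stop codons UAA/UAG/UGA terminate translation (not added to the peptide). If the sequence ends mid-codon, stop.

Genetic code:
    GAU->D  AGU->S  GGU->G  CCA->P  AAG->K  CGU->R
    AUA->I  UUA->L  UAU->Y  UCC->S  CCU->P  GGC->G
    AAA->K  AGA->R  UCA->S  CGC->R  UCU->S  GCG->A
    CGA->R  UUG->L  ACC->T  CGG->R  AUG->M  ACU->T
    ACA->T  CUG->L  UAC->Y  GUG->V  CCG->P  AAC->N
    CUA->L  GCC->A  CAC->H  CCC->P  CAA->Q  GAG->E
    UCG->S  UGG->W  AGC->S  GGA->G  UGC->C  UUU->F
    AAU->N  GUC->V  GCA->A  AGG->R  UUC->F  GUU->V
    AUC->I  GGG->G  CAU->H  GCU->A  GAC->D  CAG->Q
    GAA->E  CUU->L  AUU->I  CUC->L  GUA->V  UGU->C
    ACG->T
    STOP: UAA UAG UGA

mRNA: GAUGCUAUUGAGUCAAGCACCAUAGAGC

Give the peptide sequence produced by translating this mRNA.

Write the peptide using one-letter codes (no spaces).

start AUG at pos 1
pos 1: AUG -> M; peptide=M
pos 4: CUA -> L; peptide=ML
pos 7: UUG -> L; peptide=MLL
pos 10: AGU -> S; peptide=MLLS
pos 13: CAA -> Q; peptide=MLLSQ
pos 16: GCA -> A; peptide=MLLSQA
pos 19: CCA -> P; peptide=MLLSQAP
pos 22: UAG -> STOP

Answer: MLLSQAP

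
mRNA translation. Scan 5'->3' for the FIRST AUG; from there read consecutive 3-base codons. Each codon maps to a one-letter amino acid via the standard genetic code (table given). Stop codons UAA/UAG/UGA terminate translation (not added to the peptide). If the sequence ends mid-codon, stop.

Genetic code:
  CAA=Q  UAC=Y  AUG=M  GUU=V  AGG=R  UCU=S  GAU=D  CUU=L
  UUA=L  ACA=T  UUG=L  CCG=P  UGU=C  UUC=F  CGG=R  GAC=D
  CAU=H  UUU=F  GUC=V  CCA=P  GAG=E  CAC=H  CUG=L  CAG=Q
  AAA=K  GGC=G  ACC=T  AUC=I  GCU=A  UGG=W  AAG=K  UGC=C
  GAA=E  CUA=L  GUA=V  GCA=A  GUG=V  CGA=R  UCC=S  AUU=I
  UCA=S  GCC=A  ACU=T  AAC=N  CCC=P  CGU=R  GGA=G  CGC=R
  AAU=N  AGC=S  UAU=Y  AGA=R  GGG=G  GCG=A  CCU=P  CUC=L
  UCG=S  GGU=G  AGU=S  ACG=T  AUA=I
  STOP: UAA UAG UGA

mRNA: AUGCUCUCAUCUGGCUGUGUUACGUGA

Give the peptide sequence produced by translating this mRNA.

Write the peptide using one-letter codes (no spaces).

Answer: MLSSGCVT

Derivation:
start AUG at pos 0
pos 0: AUG -> M; peptide=M
pos 3: CUC -> L; peptide=ML
pos 6: UCA -> S; peptide=MLS
pos 9: UCU -> S; peptide=MLSS
pos 12: GGC -> G; peptide=MLSSG
pos 15: UGU -> C; peptide=MLSSGC
pos 18: GUU -> V; peptide=MLSSGCV
pos 21: ACG -> T; peptide=MLSSGCVT
pos 24: UGA -> STOP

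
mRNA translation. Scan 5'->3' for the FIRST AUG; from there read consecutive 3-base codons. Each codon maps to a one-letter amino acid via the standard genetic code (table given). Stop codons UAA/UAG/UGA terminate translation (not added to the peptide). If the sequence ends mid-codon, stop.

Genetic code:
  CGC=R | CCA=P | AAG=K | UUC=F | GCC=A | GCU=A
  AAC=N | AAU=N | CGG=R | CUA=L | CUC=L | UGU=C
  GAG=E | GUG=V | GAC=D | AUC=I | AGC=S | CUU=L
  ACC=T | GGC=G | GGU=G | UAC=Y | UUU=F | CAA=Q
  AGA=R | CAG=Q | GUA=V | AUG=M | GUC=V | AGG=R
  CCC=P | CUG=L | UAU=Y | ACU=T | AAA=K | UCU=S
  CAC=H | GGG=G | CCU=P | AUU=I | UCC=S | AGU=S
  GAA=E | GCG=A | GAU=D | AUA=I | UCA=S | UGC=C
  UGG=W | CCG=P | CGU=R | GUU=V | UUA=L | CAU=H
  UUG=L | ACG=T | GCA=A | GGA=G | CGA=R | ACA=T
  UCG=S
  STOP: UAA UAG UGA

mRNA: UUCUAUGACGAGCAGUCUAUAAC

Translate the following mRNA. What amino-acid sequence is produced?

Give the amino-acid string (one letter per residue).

Answer: MTSSL

Derivation:
start AUG at pos 4
pos 4: AUG -> M; peptide=M
pos 7: ACG -> T; peptide=MT
pos 10: AGC -> S; peptide=MTS
pos 13: AGU -> S; peptide=MTSS
pos 16: CUA -> L; peptide=MTSSL
pos 19: UAA -> STOP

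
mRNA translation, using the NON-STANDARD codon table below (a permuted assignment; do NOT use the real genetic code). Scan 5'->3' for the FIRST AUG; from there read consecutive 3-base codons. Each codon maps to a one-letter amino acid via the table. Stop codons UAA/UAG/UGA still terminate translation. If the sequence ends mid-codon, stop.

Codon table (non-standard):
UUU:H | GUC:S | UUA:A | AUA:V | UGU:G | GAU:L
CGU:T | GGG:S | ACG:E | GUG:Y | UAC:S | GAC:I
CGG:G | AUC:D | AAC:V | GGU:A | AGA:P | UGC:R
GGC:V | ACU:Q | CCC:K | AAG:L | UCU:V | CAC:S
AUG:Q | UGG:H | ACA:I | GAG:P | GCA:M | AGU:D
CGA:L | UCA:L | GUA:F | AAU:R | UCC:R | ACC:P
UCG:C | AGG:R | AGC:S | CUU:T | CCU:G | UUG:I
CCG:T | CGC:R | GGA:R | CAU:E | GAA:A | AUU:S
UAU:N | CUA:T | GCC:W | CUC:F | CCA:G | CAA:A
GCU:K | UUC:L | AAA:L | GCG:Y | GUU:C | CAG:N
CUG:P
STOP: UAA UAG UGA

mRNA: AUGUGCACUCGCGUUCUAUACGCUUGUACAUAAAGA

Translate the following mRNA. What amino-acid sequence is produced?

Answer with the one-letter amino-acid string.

Answer: QRQRCTSKGI

Derivation:
start AUG at pos 0
pos 0: AUG -> Q; peptide=Q
pos 3: UGC -> R; peptide=QR
pos 6: ACU -> Q; peptide=QRQ
pos 9: CGC -> R; peptide=QRQR
pos 12: GUU -> C; peptide=QRQRC
pos 15: CUA -> T; peptide=QRQRCT
pos 18: UAC -> S; peptide=QRQRCTS
pos 21: GCU -> K; peptide=QRQRCTSK
pos 24: UGU -> G; peptide=QRQRCTSKG
pos 27: ACA -> I; peptide=QRQRCTSKGI
pos 30: UAA -> STOP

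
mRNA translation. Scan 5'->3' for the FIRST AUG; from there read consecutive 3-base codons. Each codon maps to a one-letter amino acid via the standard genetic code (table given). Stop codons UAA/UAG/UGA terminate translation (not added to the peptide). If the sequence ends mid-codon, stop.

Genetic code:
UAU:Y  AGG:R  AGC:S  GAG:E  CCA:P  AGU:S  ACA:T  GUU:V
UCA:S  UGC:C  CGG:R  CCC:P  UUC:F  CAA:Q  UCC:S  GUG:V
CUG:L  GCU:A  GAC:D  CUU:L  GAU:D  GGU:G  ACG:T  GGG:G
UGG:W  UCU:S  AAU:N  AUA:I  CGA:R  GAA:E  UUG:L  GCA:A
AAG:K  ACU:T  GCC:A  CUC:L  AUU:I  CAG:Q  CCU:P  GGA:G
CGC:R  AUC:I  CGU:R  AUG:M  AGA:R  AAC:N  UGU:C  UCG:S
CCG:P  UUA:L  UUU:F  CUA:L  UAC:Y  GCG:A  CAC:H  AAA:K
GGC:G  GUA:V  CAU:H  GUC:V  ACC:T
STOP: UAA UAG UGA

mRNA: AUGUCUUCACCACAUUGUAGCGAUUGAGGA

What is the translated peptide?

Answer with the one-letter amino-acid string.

start AUG at pos 0
pos 0: AUG -> M; peptide=M
pos 3: UCU -> S; peptide=MS
pos 6: UCA -> S; peptide=MSS
pos 9: CCA -> P; peptide=MSSP
pos 12: CAU -> H; peptide=MSSPH
pos 15: UGU -> C; peptide=MSSPHC
pos 18: AGC -> S; peptide=MSSPHCS
pos 21: GAU -> D; peptide=MSSPHCSD
pos 24: UGA -> STOP

Answer: MSSPHCSD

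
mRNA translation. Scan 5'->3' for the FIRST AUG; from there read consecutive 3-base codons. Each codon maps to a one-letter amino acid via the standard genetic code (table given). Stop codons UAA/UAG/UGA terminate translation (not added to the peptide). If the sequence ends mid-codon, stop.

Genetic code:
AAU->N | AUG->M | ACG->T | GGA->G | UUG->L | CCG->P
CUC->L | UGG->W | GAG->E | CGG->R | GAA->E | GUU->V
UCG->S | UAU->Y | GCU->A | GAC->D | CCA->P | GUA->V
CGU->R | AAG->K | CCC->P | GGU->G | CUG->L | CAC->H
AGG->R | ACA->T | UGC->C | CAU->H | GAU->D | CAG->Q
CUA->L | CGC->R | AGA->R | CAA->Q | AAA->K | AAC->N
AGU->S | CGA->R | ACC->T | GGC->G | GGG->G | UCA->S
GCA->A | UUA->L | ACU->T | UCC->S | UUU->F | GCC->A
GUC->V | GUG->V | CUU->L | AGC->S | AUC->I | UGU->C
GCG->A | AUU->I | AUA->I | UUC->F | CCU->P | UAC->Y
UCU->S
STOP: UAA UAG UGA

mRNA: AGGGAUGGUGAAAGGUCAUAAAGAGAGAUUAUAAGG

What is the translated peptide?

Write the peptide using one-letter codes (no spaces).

start AUG at pos 4
pos 4: AUG -> M; peptide=M
pos 7: GUG -> V; peptide=MV
pos 10: AAA -> K; peptide=MVK
pos 13: GGU -> G; peptide=MVKG
pos 16: CAU -> H; peptide=MVKGH
pos 19: AAA -> K; peptide=MVKGHK
pos 22: GAG -> E; peptide=MVKGHKE
pos 25: AGA -> R; peptide=MVKGHKER
pos 28: UUA -> L; peptide=MVKGHKERL
pos 31: UAA -> STOP

Answer: MVKGHKERL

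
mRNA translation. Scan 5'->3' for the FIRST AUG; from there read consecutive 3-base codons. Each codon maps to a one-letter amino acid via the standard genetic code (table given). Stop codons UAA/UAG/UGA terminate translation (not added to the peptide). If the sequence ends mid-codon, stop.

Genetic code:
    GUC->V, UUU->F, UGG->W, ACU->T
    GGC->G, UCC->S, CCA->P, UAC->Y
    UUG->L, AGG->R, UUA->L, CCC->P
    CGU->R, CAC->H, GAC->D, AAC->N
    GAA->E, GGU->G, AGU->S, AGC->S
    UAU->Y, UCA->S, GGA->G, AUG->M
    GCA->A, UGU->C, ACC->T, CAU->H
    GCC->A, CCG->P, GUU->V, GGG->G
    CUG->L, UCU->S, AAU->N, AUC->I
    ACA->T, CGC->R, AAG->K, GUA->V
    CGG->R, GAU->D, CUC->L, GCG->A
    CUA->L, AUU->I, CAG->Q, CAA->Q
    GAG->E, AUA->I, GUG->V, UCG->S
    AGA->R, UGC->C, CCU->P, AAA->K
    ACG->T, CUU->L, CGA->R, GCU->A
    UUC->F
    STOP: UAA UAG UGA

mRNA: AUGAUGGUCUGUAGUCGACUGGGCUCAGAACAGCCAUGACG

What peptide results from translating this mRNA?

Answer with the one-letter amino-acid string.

start AUG at pos 0
pos 0: AUG -> M; peptide=M
pos 3: AUG -> M; peptide=MM
pos 6: GUC -> V; peptide=MMV
pos 9: UGU -> C; peptide=MMVC
pos 12: AGU -> S; peptide=MMVCS
pos 15: CGA -> R; peptide=MMVCSR
pos 18: CUG -> L; peptide=MMVCSRL
pos 21: GGC -> G; peptide=MMVCSRLG
pos 24: UCA -> S; peptide=MMVCSRLGS
pos 27: GAA -> E; peptide=MMVCSRLGSE
pos 30: CAG -> Q; peptide=MMVCSRLGSEQ
pos 33: CCA -> P; peptide=MMVCSRLGSEQP
pos 36: UGA -> STOP

Answer: MMVCSRLGSEQP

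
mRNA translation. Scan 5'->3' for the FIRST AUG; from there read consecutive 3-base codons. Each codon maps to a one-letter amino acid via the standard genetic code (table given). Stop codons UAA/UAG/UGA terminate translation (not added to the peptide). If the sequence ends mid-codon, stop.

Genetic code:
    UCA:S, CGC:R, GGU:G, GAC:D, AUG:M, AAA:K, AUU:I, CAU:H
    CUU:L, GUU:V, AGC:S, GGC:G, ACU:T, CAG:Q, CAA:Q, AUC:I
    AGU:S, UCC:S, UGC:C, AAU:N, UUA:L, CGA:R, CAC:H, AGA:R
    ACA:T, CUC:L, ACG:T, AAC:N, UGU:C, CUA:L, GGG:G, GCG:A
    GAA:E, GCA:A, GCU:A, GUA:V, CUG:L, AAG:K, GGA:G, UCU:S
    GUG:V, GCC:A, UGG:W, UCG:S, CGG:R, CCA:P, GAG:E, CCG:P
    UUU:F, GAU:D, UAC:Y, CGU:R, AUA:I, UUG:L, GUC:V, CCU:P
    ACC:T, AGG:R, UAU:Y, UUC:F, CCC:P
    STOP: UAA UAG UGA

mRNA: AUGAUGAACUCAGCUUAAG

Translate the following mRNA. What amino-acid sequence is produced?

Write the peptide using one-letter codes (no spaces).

start AUG at pos 0
pos 0: AUG -> M; peptide=M
pos 3: AUG -> M; peptide=MM
pos 6: AAC -> N; peptide=MMN
pos 9: UCA -> S; peptide=MMNS
pos 12: GCU -> A; peptide=MMNSA
pos 15: UAA -> STOP

Answer: MMNSA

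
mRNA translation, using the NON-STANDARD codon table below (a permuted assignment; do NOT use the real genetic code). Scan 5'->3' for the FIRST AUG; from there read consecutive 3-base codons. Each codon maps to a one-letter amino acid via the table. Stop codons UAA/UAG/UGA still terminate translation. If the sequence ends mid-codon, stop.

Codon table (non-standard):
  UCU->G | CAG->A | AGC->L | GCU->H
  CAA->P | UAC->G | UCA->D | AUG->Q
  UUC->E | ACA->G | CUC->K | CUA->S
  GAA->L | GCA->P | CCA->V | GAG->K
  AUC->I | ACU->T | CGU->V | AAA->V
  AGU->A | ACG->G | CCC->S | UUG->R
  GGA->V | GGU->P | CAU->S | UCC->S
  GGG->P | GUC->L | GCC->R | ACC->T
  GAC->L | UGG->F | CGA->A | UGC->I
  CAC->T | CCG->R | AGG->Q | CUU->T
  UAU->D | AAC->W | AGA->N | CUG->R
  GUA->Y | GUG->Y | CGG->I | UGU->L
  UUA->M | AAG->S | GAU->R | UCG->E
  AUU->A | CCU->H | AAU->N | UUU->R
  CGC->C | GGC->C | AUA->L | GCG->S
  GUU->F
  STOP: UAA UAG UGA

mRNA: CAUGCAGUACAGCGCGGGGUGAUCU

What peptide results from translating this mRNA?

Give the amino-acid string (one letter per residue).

Answer: QAGLSP

Derivation:
start AUG at pos 1
pos 1: AUG -> Q; peptide=Q
pos 4: CAG -> A; peptide=QA
pos 7: UAC -> G; peptide=QAG
pos 10: AGC -> L; peptide=QAGL
pos 13: GCG -> S; peptide=QAGLS
pos 16: GGG -> P; peptide=QAGLSP
pos 19: UGA -> STOP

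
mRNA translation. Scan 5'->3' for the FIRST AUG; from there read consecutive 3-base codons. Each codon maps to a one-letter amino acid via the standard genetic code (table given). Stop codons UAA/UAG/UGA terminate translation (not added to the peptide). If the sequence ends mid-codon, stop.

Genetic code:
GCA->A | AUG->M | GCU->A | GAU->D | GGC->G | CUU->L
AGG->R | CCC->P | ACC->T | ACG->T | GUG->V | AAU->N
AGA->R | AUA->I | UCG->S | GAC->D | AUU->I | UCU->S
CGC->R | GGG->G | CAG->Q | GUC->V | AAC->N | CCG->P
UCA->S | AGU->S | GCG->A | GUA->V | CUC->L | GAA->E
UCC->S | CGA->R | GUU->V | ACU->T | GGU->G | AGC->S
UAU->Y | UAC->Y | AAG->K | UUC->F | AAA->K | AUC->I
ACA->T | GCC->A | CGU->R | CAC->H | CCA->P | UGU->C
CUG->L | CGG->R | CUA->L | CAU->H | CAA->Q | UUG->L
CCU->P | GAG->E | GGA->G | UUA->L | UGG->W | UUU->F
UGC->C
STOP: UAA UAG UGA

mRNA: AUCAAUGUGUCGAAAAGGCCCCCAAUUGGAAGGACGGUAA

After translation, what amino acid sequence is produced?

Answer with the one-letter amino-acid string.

Answer: MCRKGPQLEGR

Derivation:
start AUG at pos 4
pos 4: AUG -> M; peptide=M
pos 7: UGU -> C; peptide=MC
pos 10: CGA -> R; peptide=MCR
pos 13: AAA -> K; peptide=MCRK
pos 16: GGC -> G; peptide=MCRKG
pos 19: CCC -> P; peptide=MCRKGP
pos 22: CAA -> Q; peptide=MCRKGPQ
pos 25: UUG -> L; peptide=MCRKGPQL
pos 28: GAA -> E; peptide=MCRKGPQLE
pos 31: GGA -> G; peptide=MCRKGPQLEG
pos 34: CGG -> R; peptide=MCRKGPQLEGR
pos 37: UAA -> STOP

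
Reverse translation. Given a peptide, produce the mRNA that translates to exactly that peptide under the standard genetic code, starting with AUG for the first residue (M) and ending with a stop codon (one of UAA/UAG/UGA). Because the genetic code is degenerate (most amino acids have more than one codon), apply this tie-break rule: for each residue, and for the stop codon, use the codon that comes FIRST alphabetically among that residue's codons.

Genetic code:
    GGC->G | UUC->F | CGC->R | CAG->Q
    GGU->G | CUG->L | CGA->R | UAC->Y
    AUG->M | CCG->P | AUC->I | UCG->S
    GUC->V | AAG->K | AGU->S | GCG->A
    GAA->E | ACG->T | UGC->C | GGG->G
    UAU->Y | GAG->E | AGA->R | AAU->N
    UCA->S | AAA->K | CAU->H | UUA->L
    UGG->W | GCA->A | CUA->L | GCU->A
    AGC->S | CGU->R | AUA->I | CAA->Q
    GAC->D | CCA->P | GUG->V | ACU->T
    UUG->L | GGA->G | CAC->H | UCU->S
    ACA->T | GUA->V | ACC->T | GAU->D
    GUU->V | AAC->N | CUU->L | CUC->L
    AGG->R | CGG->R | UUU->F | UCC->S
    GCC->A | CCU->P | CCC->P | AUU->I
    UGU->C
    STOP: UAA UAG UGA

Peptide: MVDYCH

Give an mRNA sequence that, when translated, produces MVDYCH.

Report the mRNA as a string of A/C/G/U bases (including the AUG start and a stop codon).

residue 1: M -> AUG (start codon)
residue 2: V codons sorted = GUA,GUC,GUG,GUU -> pick first = GUA
residue 3: D codons sorted = GAC,GAU -> pick first = GAC
residue 4: Y codons sorted = UAC,UAU -> pick first = UAC
residue 5: C codons sorted = UGC,UGU -> pick first = UGC
residue 6: H codons sorted = CAC,CAU -> pick first = CAC
terminator: stop codons sorted = UAA,UAG,UGA -> pick first = UAA

Answer: mRNA: AUGGUAGACUACUGCCACUAA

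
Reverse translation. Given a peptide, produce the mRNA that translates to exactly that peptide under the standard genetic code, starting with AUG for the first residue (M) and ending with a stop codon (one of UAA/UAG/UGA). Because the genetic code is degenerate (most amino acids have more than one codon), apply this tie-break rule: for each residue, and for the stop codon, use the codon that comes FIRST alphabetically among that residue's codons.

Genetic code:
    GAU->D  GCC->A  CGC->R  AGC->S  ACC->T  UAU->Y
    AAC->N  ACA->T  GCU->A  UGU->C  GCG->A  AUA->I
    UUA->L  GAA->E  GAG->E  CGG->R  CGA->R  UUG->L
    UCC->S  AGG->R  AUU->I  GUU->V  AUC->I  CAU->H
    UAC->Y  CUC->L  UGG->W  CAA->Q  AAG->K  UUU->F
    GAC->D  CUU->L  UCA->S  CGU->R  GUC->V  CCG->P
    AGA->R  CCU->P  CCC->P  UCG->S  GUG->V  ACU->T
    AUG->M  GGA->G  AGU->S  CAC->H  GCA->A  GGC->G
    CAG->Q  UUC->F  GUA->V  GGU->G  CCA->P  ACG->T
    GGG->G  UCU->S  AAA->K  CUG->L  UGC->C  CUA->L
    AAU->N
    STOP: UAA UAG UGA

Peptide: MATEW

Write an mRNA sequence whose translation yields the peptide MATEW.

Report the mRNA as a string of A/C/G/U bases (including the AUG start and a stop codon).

Answer: mRNA: AUGGCAACAGAAUGGUAA

Derivation:
residue 1: M -> AUG (start codon)
residue 2: A codons sorted = GCA,GCC,GCG,GCU -> pick first = GCA
residue 3: T codons sorted = ACA,ACC,ACG,ACU -> pick first = ACA
residue 4: E codons sorted = GAA,GAG -> pick first = GAA
residue 5: W -> UGG (only codon)
terminator: stop codons sorted = UAA,UAG,UGA -> pick first = UAA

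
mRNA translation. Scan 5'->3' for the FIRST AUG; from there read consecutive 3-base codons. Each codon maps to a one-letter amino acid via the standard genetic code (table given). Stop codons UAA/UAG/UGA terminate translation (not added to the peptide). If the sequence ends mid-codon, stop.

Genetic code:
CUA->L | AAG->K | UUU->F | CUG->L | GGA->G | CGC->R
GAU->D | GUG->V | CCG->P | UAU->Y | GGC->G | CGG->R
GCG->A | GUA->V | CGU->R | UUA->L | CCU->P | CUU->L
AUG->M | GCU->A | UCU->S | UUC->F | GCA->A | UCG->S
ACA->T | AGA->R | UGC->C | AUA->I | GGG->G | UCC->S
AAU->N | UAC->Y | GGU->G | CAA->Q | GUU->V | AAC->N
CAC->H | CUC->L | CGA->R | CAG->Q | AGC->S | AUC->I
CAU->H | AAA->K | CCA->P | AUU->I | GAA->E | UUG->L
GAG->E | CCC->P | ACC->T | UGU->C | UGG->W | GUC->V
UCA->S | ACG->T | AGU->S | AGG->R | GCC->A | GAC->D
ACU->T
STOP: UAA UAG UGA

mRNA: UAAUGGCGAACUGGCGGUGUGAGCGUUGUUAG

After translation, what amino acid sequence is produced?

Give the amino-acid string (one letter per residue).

start AUG at pos 2
pos 2: AUG -> M; peptide=M
pos 5: GCG -> A; peptide=MA
pos 8: AAC -> N; peptide=MAN
pos 11: UGG -> W; peptide=MANW
pos 14: CGG -> R; peptide=MANWR
pos 17: UGU -> C; peptide=MANWRC
pos 20: GAG -> E; peptide=MANWRCE
pos 23: CGU -> R; peptide=MANWRCER
pos 26: UGU -> C; peptide=MANWRCERC
pos 29: UAG -> STOP

Answer: MANWRCERC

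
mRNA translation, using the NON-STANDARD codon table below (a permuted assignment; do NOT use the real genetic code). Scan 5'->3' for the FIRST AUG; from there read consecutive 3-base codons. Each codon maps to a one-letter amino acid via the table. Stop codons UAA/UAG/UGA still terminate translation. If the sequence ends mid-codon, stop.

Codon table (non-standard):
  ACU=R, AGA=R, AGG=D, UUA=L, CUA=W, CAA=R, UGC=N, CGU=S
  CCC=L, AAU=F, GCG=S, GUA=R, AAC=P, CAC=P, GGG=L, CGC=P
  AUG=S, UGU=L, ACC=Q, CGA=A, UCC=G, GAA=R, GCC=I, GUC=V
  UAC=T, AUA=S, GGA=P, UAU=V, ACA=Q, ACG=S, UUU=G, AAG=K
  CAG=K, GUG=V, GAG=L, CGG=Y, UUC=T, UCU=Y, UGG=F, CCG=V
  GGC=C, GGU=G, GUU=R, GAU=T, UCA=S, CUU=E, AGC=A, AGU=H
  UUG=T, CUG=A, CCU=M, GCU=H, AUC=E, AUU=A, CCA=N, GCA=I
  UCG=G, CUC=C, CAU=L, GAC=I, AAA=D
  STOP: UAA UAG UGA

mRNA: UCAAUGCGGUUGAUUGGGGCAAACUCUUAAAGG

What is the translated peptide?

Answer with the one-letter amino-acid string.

Answer: SYTALIPY

Derivation:
start AUG at pos 3
pos 3: AUG -> S; peptide=S
pos 6: CGG -> Y; peptide=SY
pos 9: UUG -> T; peptide=SYT
pos 12: AUU -> A; peptide=SYTA
pos 15: GGG -> L; peptide=SYTAL
pos 18: GCA -> I; peptide=SYTALI
pos 21: AAC -> P; peptide=SYTALIP
pos 24: UCU -> Y; peptide=SYTALIPY
pos 27: UAA -> STOP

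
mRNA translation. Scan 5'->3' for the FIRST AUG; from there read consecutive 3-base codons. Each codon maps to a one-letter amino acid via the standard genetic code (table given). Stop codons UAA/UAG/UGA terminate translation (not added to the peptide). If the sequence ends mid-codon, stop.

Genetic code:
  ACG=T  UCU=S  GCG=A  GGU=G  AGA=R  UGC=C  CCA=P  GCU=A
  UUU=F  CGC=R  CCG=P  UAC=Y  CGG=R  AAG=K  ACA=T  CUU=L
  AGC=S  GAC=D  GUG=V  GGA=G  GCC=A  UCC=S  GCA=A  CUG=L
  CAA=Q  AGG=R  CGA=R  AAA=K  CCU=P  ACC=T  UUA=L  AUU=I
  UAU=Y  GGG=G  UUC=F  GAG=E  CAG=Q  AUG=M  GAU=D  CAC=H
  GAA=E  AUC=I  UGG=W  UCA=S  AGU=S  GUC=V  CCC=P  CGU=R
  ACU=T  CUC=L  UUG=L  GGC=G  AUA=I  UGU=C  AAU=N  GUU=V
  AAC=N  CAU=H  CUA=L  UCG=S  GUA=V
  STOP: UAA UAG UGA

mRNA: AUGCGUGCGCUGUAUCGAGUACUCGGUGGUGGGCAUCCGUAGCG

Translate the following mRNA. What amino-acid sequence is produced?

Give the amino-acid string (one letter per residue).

start AUG at pos 0
pos 0: AUG -> M; peptide=M
pos 3: CGU -> R; peptide=MR
pos 6: GCG -> A; peptide=MRA
pos 9: CUG -> L; peptide=MRAL
pos 12: UAU -> Y; peptide=MRALY
pos 15: CGA -> R; peptide=MRALYR
pos 18: GUA -> V; peptide=MRALYRV
pos 21: CUC -> L; peptide=MRALYRVL
pos 24: GGU -> G; peptide=MRALYRVLG
pos 27: GGU -> G; peptide=MRALYRVLGG
pos 30: GGG -> G; peptide=MRALYRVLGGG
pos 33: CAU -> H; peptide=MRALYRVLGGGH
pos 36: CCG -> P; peptide=MRALYRVLGGGHP
pos 39: UAG -> STOP

Answer: MRALYRVLGGGHP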